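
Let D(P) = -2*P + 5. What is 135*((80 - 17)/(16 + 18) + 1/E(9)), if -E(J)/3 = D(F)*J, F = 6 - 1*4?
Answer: 8335/34 ≈ 245.15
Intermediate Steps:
F = 2 (F = 6 - 4 = 2)
D(P) = 5 - 2*P
E(J) = -3*J (E(J) = -3*(5 - 2*2)*J = -3*(5 - 4)*J = -3*J)
135*((80 - 17)/(16 + 18) + 1/E(9)) = 135*((80 - 17)/(16 + 18) + 1/(-3*9)) = 135*(63/34 + 1/(-27)) = 135*(63*(1/34) - 1/27) = 135*(63/34 - 1/27) = 135*(1667/918) = 8335/34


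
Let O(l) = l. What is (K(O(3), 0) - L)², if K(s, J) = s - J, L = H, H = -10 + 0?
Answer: 169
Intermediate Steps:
H = -10
L = -10
(K(O(3), 0) - L)² = ((3 - 1*0) - 1*(-10))² = ((3 + 0) + 10)² = (3 + 10)² = 13² = 169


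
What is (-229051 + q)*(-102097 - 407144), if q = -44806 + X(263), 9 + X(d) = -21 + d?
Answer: 139340559384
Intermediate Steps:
X(d) = -30 + d (X(d) = -9 + (-21 + d) = -30 + d)
q = -44573 (q = -44806 + (-30 + 263) = -44806 + 233 = -44573)
(-229051 + q)*(-102097 - 407144) = (-229051 - 44573)*(-102097 - 407144) = -273624*(-509241) = 139340559384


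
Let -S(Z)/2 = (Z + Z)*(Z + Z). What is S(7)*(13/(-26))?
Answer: 196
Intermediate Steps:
S(Z) = -8*Z**2 (S(Z) = -2*(Z + Z)*(Z + Z) = -2*2*Z*2*Z = -8*Z**2)
S(7)*(13/(-26)) = (-8*7**2)*(13/(-26)) = (-8*49)*(13*(-1/26)) = -392*(-1/2) = 196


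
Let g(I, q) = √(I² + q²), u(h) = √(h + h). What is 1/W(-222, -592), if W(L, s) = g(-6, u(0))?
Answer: ⅙ ≈ 0.16667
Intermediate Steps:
u(h) = √2*√h (u(h) = √(2*h) = √2*√h)
W(L, s) = 6 (W(L, s) = √((-6)² + (√2*√0)²) = √(36 + (√2*0)²) = √(36 + 0²) = √(36 + 0) = √36 = 6)
1/W(-222, -592) = 1/6 = ⅙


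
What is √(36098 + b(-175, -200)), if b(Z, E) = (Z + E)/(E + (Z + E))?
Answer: √19096187/23 ≈ 190.00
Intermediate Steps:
b(Z, E) = (E + Z)/(Z + 2*E) (b(Z, E) = (E + Z)/(E + (E + Z)) = (E + Z)/(Z + 2*E))
√(36098 + b(-175, -200)) = √(36098 + (-200 - 175)/(-175 + 2*(-200))) = √(36098 - 375/(-175 - 400)) = √(36098 - 375/(-575)) = √(36098 - 1/575*(-375)) = √(36098 + 15/23) = √(830269/23) = √19096187/23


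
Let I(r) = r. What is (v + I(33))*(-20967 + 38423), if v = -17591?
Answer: -306492448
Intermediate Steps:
(v + I(33))*(-20967 + 38423) = (-17591 + 33)*(-20967 + 38423) = -17558*17456 = -306492448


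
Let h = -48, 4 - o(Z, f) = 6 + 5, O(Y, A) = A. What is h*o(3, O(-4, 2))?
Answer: 336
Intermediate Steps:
o(Z, f) = -7 (o(Z, f) = 4 - (6 + 5) = 4 - 1*11 = 4 - 11 = -7)
h*o(3, O(-4, 2)) = -48*(-7) = 336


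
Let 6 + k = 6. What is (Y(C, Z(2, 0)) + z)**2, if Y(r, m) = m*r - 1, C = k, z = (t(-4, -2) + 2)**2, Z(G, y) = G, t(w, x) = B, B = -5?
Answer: 64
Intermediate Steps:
t(w, x) = -5
k = 0 (k = -6 + 6 = 0)
z = 9 (z = (-5 + 2)**2 = (-3)**2 = 9)
C = 0
Y(r, m) = -1 + m*r
(Y(C, Z(2, 0)) + z)**2 = ((-1 + 2*0) + 9)**2 = ((-1 + 0) + 9)**2 = (-1 + 9)**2 = 8**2 = 64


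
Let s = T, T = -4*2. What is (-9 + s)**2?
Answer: 289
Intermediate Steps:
T = -8
s = -8
(-9 + s)**2 = (-9 - 8)**2 = (-17)**2 = 289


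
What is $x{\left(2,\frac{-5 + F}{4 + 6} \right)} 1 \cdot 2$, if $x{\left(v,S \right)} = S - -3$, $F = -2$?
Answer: $\frac{23}{5} \approx 4.6$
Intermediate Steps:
$x{\left(v,S \right)} = 3 + S$ ($x{\left(v,S \right)} = S + 3 = 3 + S$)
$x{\left(2,\frac{-5 + F}{4 + 6} \right)} 1 \cdot 2 = \left(3 + \frac{-5 - 2}{4 + 6}\right) 1 \cdot 2 = \left(3 - \frac{7}{10}\right) 1 \cdot 2 = \frac{23}{10} \cdot 1 \cdot 2 = \frac{23}{10} \cdot 2 = \frac{23}{5}$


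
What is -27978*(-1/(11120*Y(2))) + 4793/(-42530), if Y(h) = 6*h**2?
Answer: -297505/37834688 ≈ -0.0078633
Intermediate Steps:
-27978*(-1/(11120*Y(2))) + 4793/(-42530) = -27978/(-30*2**2*2224) + 4793/(-42530) = -27978/(-30*4*2224) + 4793*(-1/42530) = -27978/(-5*24*2224) - 4793/42530 = -27978/((-120*2224)) - 4793/42530 = -27978/(-266880) - 4793/42530 = -27978*(-1/266880) - 4793/42530 = 4663/44480 - 4793/42530 = -297505/37834688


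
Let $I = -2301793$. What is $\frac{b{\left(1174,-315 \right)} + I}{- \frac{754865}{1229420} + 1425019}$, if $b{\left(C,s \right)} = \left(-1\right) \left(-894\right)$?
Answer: $- \frac{565754249716}{350389220823} \approx -1.6146$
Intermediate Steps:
$b{\left(C,s \right)} = 894$
$\frac{b{\left(1174,-315 \right)} + I}{- \frac{754865}{1229420} + 1425019} = \frac{894 - 2301793}{- \frac{754865}{1229420} + 1425019} = - \frac{2300899}{\left(-754865\right) \frac{1}{1229420} + 1425019} = - \frac{2300899}{- \frac{150973}{245884} + 1425019} = - \frac{2300899}{\frac{350389220823}{245884}} = \left(-2300899\right) \frac{245884}{350389220823} = - \frac{565754249716}{350389220823}$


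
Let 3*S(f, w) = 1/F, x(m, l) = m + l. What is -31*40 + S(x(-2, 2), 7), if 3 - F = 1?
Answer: -7439/6 ≈ -1239.8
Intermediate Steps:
F = 2 (F = 3 - 1*1 = 3 - 1 = 2)
x(m, l) = l + m
S(f, w) = ⅙ (S(f, w) = (⅓)/2 = (⅓)*(½) = ⅙)
-31*40 + S(x(-2, 2), 7) = -31*40 + ⅙ = -1240 + ⅙ = -7439/6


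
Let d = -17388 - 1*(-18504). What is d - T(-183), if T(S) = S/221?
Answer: 246819/221 ≈ 1116.8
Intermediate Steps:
T(S) = S/221 (T(S) = S*(1/221) = S/221)
d = 1116 (d = -17388 + 18504 = 1116)
d - T(-183) = 1116 - (-183)/221 = 1116 - 1*(-183/221) = 1116 + 183/221 = 246819/221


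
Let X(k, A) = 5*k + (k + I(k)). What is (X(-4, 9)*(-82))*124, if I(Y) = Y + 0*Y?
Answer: 284704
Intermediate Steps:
I(Y) = Y (I(Y) = Y + 0 = Y)
X(k, A) = 7*k (X(k, A) = 5*k + (k + k) = 5*k + 2*k = 7*k)
(X(-4, 9)*(-82))*124 = ((7*(-4))*(-82))*124 = -28*(-82)*124 = 2296*124 = 284704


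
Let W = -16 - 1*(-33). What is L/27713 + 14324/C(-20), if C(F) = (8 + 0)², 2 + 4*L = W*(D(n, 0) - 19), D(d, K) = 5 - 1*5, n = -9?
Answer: 99238953/443408 ≈ 223.81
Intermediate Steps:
D(d, K) = 0 (D(d, K) = 5 - 5 = 0)
W = 17 (W = -16 + 33 = 17)
L = -325/4 (L = -½ + (17*(0 - 19))/4 = -½ + (17*(-19))/4 = -½ + (¼)*(-323) = -½ - 323/4 = -325/4 ≈ -81.250)
C(F) = 64 (C(F) = 8² = 64)
L/27713 + 14324/C(-20) = -325/4/27713 + 14324/64 = -325/4*1/27713 + 14324*(1/64) = -325/110852 + 3581/16 = 99238953/443408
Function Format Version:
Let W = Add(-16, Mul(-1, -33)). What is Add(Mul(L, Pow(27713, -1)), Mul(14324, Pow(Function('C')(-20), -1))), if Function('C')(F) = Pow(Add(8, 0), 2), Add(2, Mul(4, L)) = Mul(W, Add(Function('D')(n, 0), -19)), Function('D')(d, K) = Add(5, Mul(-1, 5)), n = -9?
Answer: Rational(99238953, 443408) ≈ 223.81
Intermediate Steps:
Function('D')(d, K) = 0 (Function('D')(d, K) = Add(5, -5) = 0)
W = 17 (W = Add(-16, 33) = 17)
L = Rational(-325, 4) (L = Add(Rational(-1, 2), Mul(Rational(1, 4), Mul(17, Add(0, -19)))) = Add(Rational(-1, 2), Mul(Rational(1, 4), Mul(17, -19))) = Add(Rational(-1, 2), Mul(Rational(1, 4), -323)) = Add(Rational(-1, 2), Rational(-323, 4)) = Rational(-325, 4) ≈ -81.250)
Function('C')(F) = 64 (Function('C')(F) = Pow(8, 2) = 64)
Add(Mul(L, Pow(27713, -1)), Mul(14324, Pow(Function('C')(-20), -1))) = Add(Mul(Rational(-325, 4), Pow(27713, -1)), Mul(14324, Pow(64, -1))) = Add(Mul(Rational(-325, 4), Rational(1, 27713)), Mul(14324, Rational(1, 64))) = Add(Rational(-325, 110852), Rational(3581, 16)) = Rational(99238953, 443408)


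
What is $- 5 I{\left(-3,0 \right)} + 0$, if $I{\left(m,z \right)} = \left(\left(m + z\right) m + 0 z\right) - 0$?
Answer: $-45$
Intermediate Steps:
$I{\left(m,z \right)} = m \left(m + z\right)$ ($I{\left(m,z \right)} = \left(m \left(m + z\right) + 0\right) + 0 = m \left(m + z\right) + 0 = m \left(m + z\right)$)
$- 5 I{\left(-3,0 \right)} + 0 = - 5 \left(- 3 \left(-3 + 0\right)\right) + 0 = - 5 \left(\left(-3\right) \left(-3\right)\right) + 0 = \left(-5\right) 9 + 0 = -45 + 0 = -45$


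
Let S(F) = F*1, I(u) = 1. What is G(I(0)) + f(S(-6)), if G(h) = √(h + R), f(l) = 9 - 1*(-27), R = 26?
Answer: 36 + 3*√3 ≈ 41.196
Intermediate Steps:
S(F) = F
f(l) = 36 (f(l) = 9 + 27 = 36)
G(h) = √(26 + h) (G(h) = √(h + 26) = √(26 + h))
G(I(0)) + f(S(-6)) = √(26 + 1) + 36 = √27 + 36 = 3*√3 + 36 = 36 + 3*√3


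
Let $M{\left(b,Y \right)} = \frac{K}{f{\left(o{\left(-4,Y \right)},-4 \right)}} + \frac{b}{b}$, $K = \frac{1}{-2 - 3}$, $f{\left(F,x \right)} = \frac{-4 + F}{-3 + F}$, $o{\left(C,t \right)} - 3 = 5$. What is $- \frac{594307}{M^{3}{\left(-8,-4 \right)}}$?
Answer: $- \frac{38035648}{27} \approx -1.4087 \cdot 10^{6}$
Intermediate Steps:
$o{\left(C,t \right)} = 8$ ($o{\left(C,t \right)} = 3 + 5 = 8$)
$f{\left(F,x \right)} = \frac{-4 + F}{-3 + F}$
$K = - \frac{1}{5}$ ($K = \frac{1}{-5} = - \frac{1}{5} \approx -0.2$)
$M{\left(b,Y \right)} = \frac{3}{4}$ ($M{\left(b,Y \right)} = - \frac{1}{5 \frac{-4 + 8}{-3 + 8}} + \frac{b}{b} = - \frac{1}{5 \cdot \frac{1}{5} \cdot 4} + 1 = - \frac{1}{5 \cdot \frac{4}{5}} + 1 = \left(- \frac{1}{5}\right) \frac{5}{4} + 1 = - \frac{1}{4} + 1 = \frac{3}{4}$)
$- \frac{594307}{M^{3}{\left(-8,-4 \right)}} = - \frac{594307}{\left(\frac{3}{4}\right)^{3}} = - \frac{594307}{\frac{27}{64}} = \left(-594307\right) \frac{64}{27} = - \frac{38035648}{27}$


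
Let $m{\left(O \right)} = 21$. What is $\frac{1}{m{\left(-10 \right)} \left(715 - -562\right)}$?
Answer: $\frac{1}{26817} \approx 3.729 \cdot 10^{-5}$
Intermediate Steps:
$\frac{1}{m{\left(-10 \right)} \left(715 - -562\right)} = \frac{1}{21 \left(715 - -562\right)} = \frac{1}{21 \left(715 + 562\right)} = \frac{1}{21 \cdot 1277} = \frac{1}{26817}$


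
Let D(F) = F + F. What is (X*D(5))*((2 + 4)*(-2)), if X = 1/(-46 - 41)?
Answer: 40/29 ≈ 1.3793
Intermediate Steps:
X = -1/87 (X = 1/(-87) = -1/87 ≈ -0.011494)
D(F) = 2*F
(X*D(5))*((2 + 4)*(-2)) = (-2*5/87)*((2 + 4)*(-2)) = (-1/87*10)*(6*(-2)) = -10/87*(-12) = 40/29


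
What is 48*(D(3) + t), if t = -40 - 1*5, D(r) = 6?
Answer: -1872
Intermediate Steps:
t = -45 (t = -40 - 5 = -45)
48*(D(3) + t) = 48*(6 - 45) = 48*(-39) = -1872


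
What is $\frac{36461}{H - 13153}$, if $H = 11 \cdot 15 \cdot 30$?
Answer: $- \frac{36461}{8203} \approx -4.4448$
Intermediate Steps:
$H = 4950$ ($H = 165 \cdot 30 = 4950$)
$\frac{36461}{H - 13153} = \frac{36461}{4950 - 13153} = \frac{36461}{-8203} = 36461 \left(- \frac{1}{8203}\right) = - \frac{36461}{8203}$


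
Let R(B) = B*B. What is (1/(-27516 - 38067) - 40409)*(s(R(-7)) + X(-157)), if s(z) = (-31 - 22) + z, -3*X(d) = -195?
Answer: -161658750328/65583 ≈ -2.4649e+6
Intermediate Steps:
X(d) = 65 (X(d) = -⅓*(-195) = 65)
R(B) = B²
s(z) = -53 + z
(1/(-27516 - 38067) - 40409)*(s(R(-7)) + X(-157)) = (1/(-27516 - 38067) - 40409)*((-53 + (-7)²) + 65) = (1/(-65583) - 40409)*((-53 + 49) + 65) = (-1/65583 - 40409)*(-4 + 65) = -2650143448/65583*61 = -161658750328/65583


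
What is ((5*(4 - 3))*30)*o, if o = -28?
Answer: -4200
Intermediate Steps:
((5*(4 - 3))*30)*o = ((5*(4 - 3))*30)*(-28) = ((5*1)*30)*(-28) = (5*30)*(-28) = 150*(-28) = -4200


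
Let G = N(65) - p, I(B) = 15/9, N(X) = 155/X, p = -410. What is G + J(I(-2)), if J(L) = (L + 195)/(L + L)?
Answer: 6128/13 ≈ 471.38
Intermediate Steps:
I(B) = 5/3 (I(B) = 15*(⅑) = 5/3)
J(L) = (195 + L)/(2*L) (J(L) = (195 + L)/((2*L)) = (195 + L)*(1/(2*L)) = (195 + L)/(2*L))
G = 5361/13 (G = 155/65 - 1*(-410) = 155*(1/65) + 410 = 31/13 + 410 = 5361/13 ≈ 412.38)
G + J(I(-2)) = 5361/13 + (195 + 5/3)/(2*(5/3)) = 5361/13 + (½)*(⅗)*(590/3) = 5361/13 + 59 = 6128/13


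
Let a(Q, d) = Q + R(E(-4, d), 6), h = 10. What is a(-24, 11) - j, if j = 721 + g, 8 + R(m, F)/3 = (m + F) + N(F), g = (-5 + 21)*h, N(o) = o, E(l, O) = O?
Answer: -860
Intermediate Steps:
g = 160 (g = (-5 + 21)*10 = 16*10 = 160)
R(m, F) = -24 + 3*m + 6*F (R(m, F) = -24 + 3*((m + F) + F) = -24 + 3*((F + m) + F) = -24 + 3*(m + 2*F) = -24 + (3*m + 6*F) = -24 + 3*m + 6*F)
a(Q, d) = 12 + Q + 3*d (a(Q, d) = Q + (-24 + 3*d + 6*6) = Q + (-24 + 3*d + 36) = Q + (12 + 3*d) = 12 + Q + 3*d)
j = 881 (j = 721 + 160 = 881)
a(-24, 11) - j = (12 - 24 + 3*11) - 1*881 = (12 - 24 + 33) - 881 = 21 - 881 = -860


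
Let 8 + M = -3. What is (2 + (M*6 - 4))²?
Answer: 4624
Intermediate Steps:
M = -11 (M = -8 - 3 = -11)
(2 + (M*6 - 4))² = (2 + (-11*6 - 4))² = (2 + (-66 - 4))² = (2 - 70)² = (-68)² = 4624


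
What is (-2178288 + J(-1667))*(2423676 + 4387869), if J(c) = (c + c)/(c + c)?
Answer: -14837499923415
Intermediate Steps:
J(c) = 1 (J(c) = (2*c)/((2*c)) = (2*c)*(1/(2*c)) = 1)
(-2178288 + J(-1667))*(2423676 + 4387869) = (-2178288 + 1)*(2423676 + 4387869) = -2178287*6811545 = -14837499923415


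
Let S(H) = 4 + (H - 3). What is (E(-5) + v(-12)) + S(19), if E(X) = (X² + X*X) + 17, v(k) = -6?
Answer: 81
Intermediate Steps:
E(X) = 17 + 2*X² (E(X) = (X² + X²) + 17 = 2*X² + 17 = 17 + 2*X²)
S(H) = 1 + H (S(H) = 4 + (-3 + H) = 1 + H)
(E(-5) + v(-12)) + S(19) = ((17 + 2*(-5)²) - 6) + (1 + 19) = ((17 + 2*25) - 6) + 20 = ((17 + 50) - 6) + 20 = (67 - 6) + 20 = 61 + 20 = 81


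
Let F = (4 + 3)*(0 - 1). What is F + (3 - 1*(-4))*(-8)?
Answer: -63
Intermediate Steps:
F = -7 (F = 7*(-1) = -7)
F + (3 - 1*(-4))*(-8) = -7 + (3 - 1*(-4))*(-8) = -7 + (3 + 4)*(-8) = -7 + 7*(-8) = -7 - 56 = -63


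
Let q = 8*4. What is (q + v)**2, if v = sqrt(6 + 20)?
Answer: (32 + sqrt(26))**2 ≈ 1376.3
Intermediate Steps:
v = sqrt(26) ≈ 5.0990
q = 32
(q + v)**2 = (32 + sqrt(26))**2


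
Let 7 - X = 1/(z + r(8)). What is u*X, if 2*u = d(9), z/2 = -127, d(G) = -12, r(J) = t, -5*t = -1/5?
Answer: -266808/6349 ≈ -42.024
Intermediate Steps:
t = 1/25 (t = -(-1)/(5*5) = -⅕*(-⅕) = 1/25 ≈ 0.040000)
r(J) = 1/25
z = -254 (z = 2*(-127) = -254)
X = 44468/6349 (X = 7 - 1/(-254 + 1/25) = 7 - 1/(-6349/25) = 7 - 1*(-25/6349) = 7 + 25/6349 = 44468/6349 ≈ 7.0039)
u = -6 (u = (½)*(-12) = -6)
u*X = -6*44468/6349 = -266808/6349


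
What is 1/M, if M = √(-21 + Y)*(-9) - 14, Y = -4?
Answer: -14/2221 + 45*I/2221 ≈ -0.0063035 + 0.020261*I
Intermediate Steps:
M = -14 - 45*I (M = √(-21 - 4)*(-9) - 14 = √(-25)*(-9) - 14 = (5*I)*(-9) - 14 = -45*I - 14 = -14 - 45*I ≈ -14.0 - 45.0*I)
1/M = 1/(-14 - 45*I) = (-14 + 45*I)/2221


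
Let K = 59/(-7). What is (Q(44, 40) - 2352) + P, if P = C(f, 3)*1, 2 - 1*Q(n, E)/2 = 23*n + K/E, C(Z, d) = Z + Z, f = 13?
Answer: -608381/140 ≈ -4345.6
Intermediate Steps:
K = -59/7 (K = 59*(-1/7) = -59/7 ≈ -8.4286)
C(Z, d) = 2*Z
Q(n, E) = 4 - 46*n + 118/(7*E) (Q(n, E) = 4 - 2*(23*n - 59/(7*E)) = 4 + (-46*n + 118/(7*E)) = 4 - 46*n + 118/(7*E))
P = 26 (P = (2*13)*1 = 26*1 = 26)
(Q(44, 40) - 2352) + P = ((4 - 46*44 + (118/7)/40) - 2352) + 26 = ((4 - 2024 + (118/7)*(1/40)) - 2352) + 26 = ((4 - 2024 + 59/140) - 2352) + 26 = (-282741/140 - 2352) + 26 = -612021/140 + 26 = -608381/140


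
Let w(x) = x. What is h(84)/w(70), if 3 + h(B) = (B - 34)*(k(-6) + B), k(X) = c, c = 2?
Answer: 4297/70 ≈ 61.386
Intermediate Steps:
k(X) = 2
h(B) = -3 + (-34 + B)*(2 + B) (h(B) = -3 + (B - 34)*(2 + B) = -3 + (-34 + B)*(2 + B))
h(84)/w(70) = (-71 + 84² - 32*84)/70 = (-71 + 7056 - 2688)*(1/70) = 4297*(1/70) = 4297/70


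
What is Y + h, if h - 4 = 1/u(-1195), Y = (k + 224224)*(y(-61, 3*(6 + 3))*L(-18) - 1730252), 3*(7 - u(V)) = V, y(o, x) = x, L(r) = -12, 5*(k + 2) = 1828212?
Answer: -6206495457253617/6080 ≈ -1.0208e+12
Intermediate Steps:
k = 1828202/5 (k = -2 + (⅕)*1828212 = -2 + 1828212/5 = 1828202/5 ≈ 3.6564e+5)
u(V) = 7 - V/3
Y = -5104025869472/5 (Y = (1828202/5 + 224224)*((3*(6 + 3))*(-12) - 1730252) = 2949322*((3*9)*(-12) - 1730252)/5 = 2949322*(27*(-12) - 1730252)/5 = 2949322*(-324 - 1730252)/5 = (2949322/5)*(-1730576) = -5104025869472/5 ≈ -1.0208e+12)
h = 4867/1216 (h = 4 + 1/(7 - ⅓*(-1195)) = 4 + 1/(7 + 1195/3) = 4 + 1/(1216/3) = 4 + 3/1216 = 4867/1216 ≈ 4.0025)
Y + h = -5104025869472/5 + 4867/1216 = -6206495457253617/6080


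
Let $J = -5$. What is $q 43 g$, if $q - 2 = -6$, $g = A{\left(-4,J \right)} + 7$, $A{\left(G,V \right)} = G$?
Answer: $-516$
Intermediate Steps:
$g = 3$ ($g = -4 + 7 = 3$)
$q = -4$ ($q = 2 - 6 = -4$)
$q 43 g = \left(-4\right) 43 \cdot 3 = \left(-172\right) 3 = -516$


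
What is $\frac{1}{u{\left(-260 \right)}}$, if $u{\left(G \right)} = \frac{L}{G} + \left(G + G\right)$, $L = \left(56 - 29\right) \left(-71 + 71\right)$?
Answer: $- \frac{1}{520} \approx -0.0019231$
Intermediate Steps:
$L = 0$ ($L = 27 \cdot 0 = 0$)
$u{\left(G \right)} = 2 G$ ($u{\left(G \right)} = \frac{0}{G} + \left(G + G\right) = 0 + 2 G = 2 G$)
$\frac{1}{u{\left(-260 \right)}} = \frac{1}{2 \left(-260\right)} = \frac{1}{-520} = - \frac{1}{520}$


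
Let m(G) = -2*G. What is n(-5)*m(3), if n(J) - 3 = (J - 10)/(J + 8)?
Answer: 12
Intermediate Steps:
n(J) = 3 + (-10 + J)/(8 + J) (n(J) = 3 + (J - 10)/(J + 8) = 3 + (-10 + J)/(8 + J))
n(-5)*m(3) = (2*(7 + 2*(-5))/(8 - 5))*(-2*3) = (2*(7 - 10)/3)*(-6) = (2*(⅓)*(-3))*(-6) = -2*(-6) = 12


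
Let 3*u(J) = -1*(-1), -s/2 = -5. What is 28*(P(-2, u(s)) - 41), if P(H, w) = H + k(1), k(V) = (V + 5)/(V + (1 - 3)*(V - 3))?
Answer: -5852/5 ≈ -1170.4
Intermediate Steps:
s = 10 (s = -2*(-5) = 10)
u(J) = ⅓ (u(J) = (-1*(-1))/3 = (⅓)*1 = ⅓)
k(V) = (5 + V)/(6 - V) (k(V) = (5 + V)/(V - 2*(-3 + V)) = (5 + V)/(V + (6 - 2*V)) = (5 + V)/(6 - V))
P(H, w) = 6/5 + H (P(H, w) = H + (-5 - 1*1)/(-6 + 1) = H + (-5 - 1)/(-5) = H - ⅕*(-6) = H + 6/5 = 6/5 + H)
28*(P(-2, u(s)) - 41) = 28*((6/5 - 2) - 41) = 28*(-⅘ - 41) = 28*(-209/5) = -5852/5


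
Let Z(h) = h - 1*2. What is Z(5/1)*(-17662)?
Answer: -52986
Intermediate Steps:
Z(h) = -2 + h (Z(h) = h - 2 = -2 + h)
Z(5/1)*(-17662) = (-2 + 5/1)*(-17662) = (-2 + 5*1)*(-17662) = (-2 + 5)*(-17662) = 3*(-17662) = -52986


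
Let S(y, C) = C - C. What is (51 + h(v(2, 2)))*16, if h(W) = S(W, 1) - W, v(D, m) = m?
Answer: 784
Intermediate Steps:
S(y, C) = 0
h(W) = -W (h(W) = 0 - W = -W)
(51 + h(v(2, 2)))*16 = (51 - 1*2)*16 = (51 - 2)*16 = 49*16 = 784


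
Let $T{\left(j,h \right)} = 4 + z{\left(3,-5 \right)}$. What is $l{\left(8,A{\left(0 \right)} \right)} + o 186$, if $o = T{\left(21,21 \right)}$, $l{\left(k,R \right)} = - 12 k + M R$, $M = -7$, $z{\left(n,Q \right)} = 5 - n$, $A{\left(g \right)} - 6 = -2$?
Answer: $992$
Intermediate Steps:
$A{\left(g \right)} = 4$ ($A{\left(g \right)} = 6 - 2 = 4$)
$T{\left(j,h \right)} = 6$ ($T{\left(j,h \right)} = 4 + \left(5 - 3\right) = 4 + 2 = 6$)
$l{\left(k,R \right)} = - 12 k - 7 R$
$o = 6$
$l{\left(8,A{\left(0 \right)} \right)} + o 186 = \left(\left(-12\right) 8 - 28\right) + 6 \cdot 186 = \left(-96 - 28\right) + 1116 = -124 + 1116 = 992$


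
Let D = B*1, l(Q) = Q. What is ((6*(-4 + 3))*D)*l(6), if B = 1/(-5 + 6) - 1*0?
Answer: -36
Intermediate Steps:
B = 1 (B = 1/1 + 0 = 1 + 0 = 1)
D = 1 (D = 1*1 = 1)
((6*(-4 + 3))*D)*l(6) = ((6*(-4 + 3))*1)*6 = ((6*(-1))*1)*6 = -6*1*6 = -6*6 = -36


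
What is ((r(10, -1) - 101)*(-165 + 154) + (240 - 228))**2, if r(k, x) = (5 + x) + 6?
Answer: 1026169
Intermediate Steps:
r(k, x) = 11 + x
((r(10, -1) - 101)*(-165 + 154) + (240 - 228))**2 = (((11 - 1) - 101)*(-165 + 154) + (240 - 228))**2 = ((10 - 101)*(-11) + 12)**2 = (-91*(-11) + 12)**2 = (1001 + 12)**2 = 1013**2 = 1026169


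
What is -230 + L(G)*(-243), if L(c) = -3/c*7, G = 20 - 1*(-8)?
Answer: -191/4 ≈ -47.750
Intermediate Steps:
G = 28 (G = 20 + 8 = 28)
L(c) = -21/c
-230 + L(G)*(-243) = -230 - 21/28*(-243) = -230 - 21*1/28*(-243) = -230 - ¾*(-243) = -230 + 729/4 = -191/4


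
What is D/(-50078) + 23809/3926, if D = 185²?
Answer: 264484938/49151557 ≈ 5.3810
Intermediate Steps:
D = 34225
D/(-50078) + 23809/3926 = 34225/(-50078) + 23809/3926 = 34225*(-1/50078) + 23809*(1/3926) = -34225/50078 + 23809/3926 = 264484938/49151557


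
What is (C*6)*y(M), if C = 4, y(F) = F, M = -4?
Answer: -96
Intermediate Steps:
(C*6)*y(M) = (4*6)*(-4) = 24*(-4) = -96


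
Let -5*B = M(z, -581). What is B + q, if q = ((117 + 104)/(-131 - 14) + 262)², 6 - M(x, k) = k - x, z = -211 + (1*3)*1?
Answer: 1424903666/21025 ≈ 67772.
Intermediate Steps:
z = -208 (z = -211 + 3*1 = -211 + 3 = -208)
M(x, k) = 6 + x - k (M(x, k) = 6 - (k - x) = 6 + (x - k) = 6 + x - k)
B = -379/5 (B = -(6 - 208 - 1*(-581))/5 = -(6 - 208 + 581)/5 = -⅕*379 = -379/5 ≈ -75.800)
q = 1426497361/21025 (q = (221/(-145) + 262)² = (221*(-1/145) + 262)² = (-221/145 + 262)² = (37769/145)² = 1426497361/21025 ≈ 67848.)
B + q = -379/5 + 1426497361/21025 = 1424903666/21025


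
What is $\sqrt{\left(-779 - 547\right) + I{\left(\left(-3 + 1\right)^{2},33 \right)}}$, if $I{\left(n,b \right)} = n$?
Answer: $i \sqrt{1322} \approx 36.359 i$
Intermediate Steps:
$\sqrt{\left(-779 - 547\right) + I{\left(\left(-3 + 1\right)^{2},33 \right)}} = \sqrt{\left(-779 - 547\right) + \left(-3 + 1\right)^{2}} = \sqrt{-1326 + \left(-2\right)^{2}} = \sqrt{-1326 + 4} = \sqrt{-1322} = i \sqrt{1322}$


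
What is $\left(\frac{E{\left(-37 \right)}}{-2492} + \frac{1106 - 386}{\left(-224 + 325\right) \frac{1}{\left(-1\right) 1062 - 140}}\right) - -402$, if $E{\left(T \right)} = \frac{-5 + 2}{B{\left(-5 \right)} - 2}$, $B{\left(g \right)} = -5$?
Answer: $- \frac{14388474375}{1761844} \approx -8166.7$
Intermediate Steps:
$E{\left(T \right)} = \frac{3}{7}$ ($E{\left(T \right)} = \frac{-5 + 2}{-5 - 2} = - \frac{3}{-7} = \left(-3\right) \left(- \frac{1}{7}\right) = \frac{3}{7}$)
$\left(\frac{E{\left(-37 \right)}}{-2492} + \frac{1106 - 386}{\left(-224 + 325\right) \frac{1}{\left(-1\right) 1062 - 140}}\right) - -402 = \left(\frac{3}{7 \left(-2492\right)} + \frac{1106 - 386}{\left(-224 + 325\right) \frac{1}{\left(-1\right) 1062 - 140}}\right) - -402 = \left(\frac{3}{7} \left(- \frac{1}{2492}\right) + \frac{720}{101 \frac{1}{-1062 - 140}}\right) + 402 = \left(- \frac{3}{17444} + \frac{720}{101 \frac{1}{-1202}}\right) + 402 = \left(- \frac{3}{17444} + \frac{720}{101 \left(- \frac{1}{1202}\right)}\right) + 402 = \left(- \frac{3}{17444} + \frac{720}{- \frac{101}{1202}}\right) + 402 = \left(- \frac{3}{17444} + 720 \left(- \frac{1202}{101}\right)\right) + 402 = \left(- \frac{3}{17444} - \frac{865440}{101}\right) + 402 = - \frac{15096735663}{1761844} + 402 = - \frac{14388474375}{1761844}$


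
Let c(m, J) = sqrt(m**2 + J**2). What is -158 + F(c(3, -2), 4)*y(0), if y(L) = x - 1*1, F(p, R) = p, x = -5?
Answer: -158 - 6*sqrt(13) ≈ -179.63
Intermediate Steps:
c(m, J) = sqrt(J**2 + m**2)
y(L) = -6 (y(L) = -5 - 1*1 = -5 - 1 = -6)
-158 + F(c(3, -2), 4)*y(0) = -158 + sqrt((-2)**2 + 3**2)*(-6) = -158 + sqrt(4 + 9)*(-6) = -158 + sqrt(13)*(-6) = -158 - 6*sqrt(13)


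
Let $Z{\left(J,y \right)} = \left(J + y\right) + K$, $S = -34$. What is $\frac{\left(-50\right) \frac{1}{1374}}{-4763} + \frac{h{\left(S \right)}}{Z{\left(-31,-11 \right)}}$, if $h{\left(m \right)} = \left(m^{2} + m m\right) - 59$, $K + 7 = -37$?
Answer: $- \frac{7372221643}{281407566} \approx -26.198$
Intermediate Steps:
$K = -44$ ($K = -7 - 37 = -44$)
$Z{\left(J,y \right)} = -44 + J + y$ ($Z{\left(J,y \right)} = \left(J + y\right) - 44 = -44 + J + y$)
$h{\left(m \right)} = -59 + 2 m^{2}$ ($h{\left(m \right)} = \left(m^{2} + m^{2}\right) - 59 = 2 m^{2} - 59 = -59 + 2 m^{2}$)
$\frac{\left(-50\right) \frac{1}{1374}}{-4763} + \frac{h{\left(S \right)}}{Z{\left(-31,-11 \right)}} = \frac{\left(-50\right) \frac{1}{1374}}{-4763} + \frac{-59 + 2 \left(-34\right)^{2}}{-44 - 31 - 11} = \left(-50\right) \frac{1}{1374} \left(- \frac{1}{4763}\right) + \frac{-59 + 2 \cdot 1156}{-86} = \left(- \frac{25}{687}\right) \left(- \frac{1}{4763}\right) + \left(-59 + 2312\right) \left(- \frac{1}{86}\right) = \frac{25}{3272181} + 2253 \left(- \frac{1}{86}\right) = \frac{25}{3272181} - \frac{2253}{86} = - \frac{7372221643}{281407566}$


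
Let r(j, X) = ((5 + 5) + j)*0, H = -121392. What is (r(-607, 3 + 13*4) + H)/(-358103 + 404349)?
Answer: -60696/23123 ≈ -2.6249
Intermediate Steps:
r(j, X) = 0 (r(j, X) = (10 + j)*0 = 0)
(r(-607, 3 + 13*4) + H)/(-358103 + 404349) = (0 - 121392)/(-358103 + 404349) = -121392/46246 = -121392*1/46246 = -60696/23123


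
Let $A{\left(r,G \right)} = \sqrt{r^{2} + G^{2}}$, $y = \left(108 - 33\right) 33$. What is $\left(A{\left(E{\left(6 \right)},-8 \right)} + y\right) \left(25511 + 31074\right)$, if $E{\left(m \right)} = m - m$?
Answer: $140500555$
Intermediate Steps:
$E{\left(m \right)} = 0$
$y = 2475$ ($y = 75 \cdot 33 = 2475$)
$A{\left(r,G \right)} = \sqrt{G^{2} + r^{2}}$
$\left(A{\left(E{\left(6 \right)},-8 \right)} + y\right) \left(25511 + 31074\right) = \left(\sqrt{\left(-8\right)^{2} + 0^{2}} + 2475\right) \left(25511 + 31074\right) = \left(\sqrt{64 + 0} + 2475\right) 56585 = \left(\sqrt{64} + 2475\right) 56585 = \left(8 + 2475\right) 56585 = 2483 \cdot 56585 = 140500555$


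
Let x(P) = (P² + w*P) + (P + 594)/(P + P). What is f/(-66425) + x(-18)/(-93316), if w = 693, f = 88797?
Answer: -3739027151/3099257650 ≈ -1.2064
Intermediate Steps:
x(P) = P² + 693*P + (594 + P)/(2*P) (x(P) = (P² + 693*P) + (P + 594)/(P + P) = (P² + 693*P) + (594 + P)/((2*P)) = (P² + 693*P) + (594 + P)*(1/(2*P)) = (P² + 693*P) + (594 + P)/(2*P) = P² + 693*P + (594 + P)/(2*P))
f/(-66425) + x(-18)/(-93316) = 88797/(-66425) + (½ + (-18)² + 297/(-18) + 693*(-18))/(-93316) = 88797*(-1/66425) + (½ + 324 + 297*(-1/18) - 12474)*(-1/93316) = -88797/66425 + (½ + 324 - 33/2 - 12474)*(-1/93316) = -88797/66425 - 12166*(-1/93316) = -88797/66425 + 6083/46658 = -3739027151/3099257650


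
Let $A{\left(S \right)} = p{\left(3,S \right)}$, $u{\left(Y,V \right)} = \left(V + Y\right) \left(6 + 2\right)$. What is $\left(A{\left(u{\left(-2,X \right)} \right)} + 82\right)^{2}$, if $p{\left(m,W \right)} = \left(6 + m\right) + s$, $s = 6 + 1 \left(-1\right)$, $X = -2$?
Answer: $9216$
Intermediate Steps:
$u{\left(Y,V \right)} = 8 V + 8 Y$ ($u{\left(Y,V \right)} = \left(V + Y\right) 8 = 8 V + 8 Y$)
$s = 5$ ($s = 6 - 1 = 5$)
$p{\left(m,W \right)} = 11 + m$ ($p{\left(m,W \right)} = \left(6 + m\right) + 5 = 11 + m$)
$A{\left(S \right)} = 14$ ($A{\left(S \right)} = 11 + 3 = 14$)
$\left(A{\left(u{\left(-2,X \right)} \right)} + 82\right)^{2} = \left(14 + 82\right)^{2} = 96^{2} = 9216$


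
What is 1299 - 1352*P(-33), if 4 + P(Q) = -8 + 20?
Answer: -9517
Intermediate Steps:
P(Q) = 8 (P(Q) = -4 + (-8 + 20) = -4 + 12 = 8)
1299 - 1352*P(-33) = 1299 - 1352*8 = 1299 - 10816 = -9517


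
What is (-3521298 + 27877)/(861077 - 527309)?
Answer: -3493421/333768 ≈ -10.467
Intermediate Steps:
(-3521298 + 27877)/(861077 - 527309) = -3493421/333768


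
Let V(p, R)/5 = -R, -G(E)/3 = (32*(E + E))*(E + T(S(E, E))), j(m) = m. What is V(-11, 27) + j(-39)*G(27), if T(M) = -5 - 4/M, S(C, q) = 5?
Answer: 21429981/5 ≈ 4.2860e+6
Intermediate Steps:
G(E) = -192*E*(-29/5 + E) (G(E) = -3*32*(E + E)*(E + (-5 - 4/5)) = -3*32*(2*E)*(E + (-5 - 4*⅕)) = -3*64*E*(E + (-5 - ⅘)) = -3*64*E*(E - 29/5) = -3*64*E*(-29/5 + E) = -192*E*(-29/5 + E))
V(p, R) = -5*R (V(p, R) = 5*(-R) = -5*R)
V(-11, 27) + j(-39)*G(27) = -5*27 - 7488*27*(29 - 5*27)/5 = -135 - 7488*27*(29 - 135)/5 = -135 - 7488*27*(-106)/5 = -135 - 39*(-549504/5) = -135 + 21430656/5 = 21429981/5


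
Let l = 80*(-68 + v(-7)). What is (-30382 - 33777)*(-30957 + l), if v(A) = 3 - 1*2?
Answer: 2330062403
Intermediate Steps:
v(A) = 1 (v(A) = 3 - 2 = 1)
l = -5360 (l = 80*(-68 + 1) = 80*(-67) = -5360)
(-30382 - 33777)*(-30957 + l) = (-30382 - 33777)*(-30957 - 5360) = -64159*(-36317) = 2330062403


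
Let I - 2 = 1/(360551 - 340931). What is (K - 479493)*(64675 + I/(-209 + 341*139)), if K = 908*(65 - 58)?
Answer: -28331680130506574017/925867800 ≈ -3.0600e+10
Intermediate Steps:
I = 39241/19620 (I = 2 + 1/(360551 - 340931) = 2 + 1/19620 = 39241/19620 ≈ 2.0000)
K = 6356 (K = 908*7 = 6356)
(K - 479493)*(64675 + I/(-209 + 341*139)) = (6356 - 479493)*(64675 + 39241/(19620*(-209 + 341*139))) = -473137*(64675 + 39241/(19620*(-209 + 47399))) = -473137*(64675 + (39241/19620)/47190) = -473137*(64675 + (39241/19620)*(1/47190)) = -473137*(64675 + 39241/925867800) = -473137*59880500004241/925867800 = -28331680130506574017/925867800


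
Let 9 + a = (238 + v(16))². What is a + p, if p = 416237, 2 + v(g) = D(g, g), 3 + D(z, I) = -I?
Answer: 463317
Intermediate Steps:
D(z, I) = -3 - I
v(g) = -5 - g (v(g) = -2 + (-3 - g) = -5 - g)
a = 47080 (a = -9 + (238 + (-5 - 1*16))² = -9 + (238 + (-5 - 16))² = -9 + (238 - 21)² = -9 + 217² = -9 + 47089 = 47080)
a + p = 47080 + 416237 = 463317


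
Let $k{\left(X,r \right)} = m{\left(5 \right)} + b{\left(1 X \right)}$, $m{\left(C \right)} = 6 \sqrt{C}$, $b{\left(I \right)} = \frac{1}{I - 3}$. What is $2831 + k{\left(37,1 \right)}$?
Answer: $\frac{96255}{34} + 6 \sqrt{5} \approx 2844.4$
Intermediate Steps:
$b{\left(I \right)} = \frac{1}{-3 + I}$
$k{\left(X,r \right)} = \frac{1}{-3 + X} + 6 \sqrt{5}$ ($k{\left(X,r \right)} = 6 \sqrt{5} + \frac{1}{-3 + 1 X} = 6 \sqrt{5} + \frac{1}{-3 + X} = \frac{1}{-3 + X} + 6 \sqrt{5}$)
$2831 + k{\left(37,1 \right)} = 2831 + \frac{1 + 6 \sqrt{5} \left(-3 + 37\right)}{-3 + 37} = 2831 + \frac{1 + 6 \sqrt{5} \cdot 34}{34} = 2831 + \frac{1 + 204 \sqrt{5}}{34} = 2831 + \left(\frac{1}{34} + 6 \sqrt{5}\right) = \frac{96255}{34} + 6 \sqrt{5}$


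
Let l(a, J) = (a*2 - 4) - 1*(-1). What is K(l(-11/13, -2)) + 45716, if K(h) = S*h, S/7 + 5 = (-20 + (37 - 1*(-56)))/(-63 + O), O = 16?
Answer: 28063992/611 ≈ 45931.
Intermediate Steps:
l(a, J) = -3 + 2*a (l(a, J) = (2*a - 4) + 1 = (-4 + 2*a) + 1 = -3 + 2*a)
S = -2156/47 (S = -35 + 7*((-20 + (37 - 1*(-56)))/(-63 + 16)) = -35 + 7*((-20 + (37 + 56))/(-47)) = -35 + 7*((-20 + 93)*(-1/47)) = -35 + 7*(73*(-1/47)) = -35 + 7*(-73/47) = -35 - 511/47 = -2156/47 ≈ -45.872)
K(h) = -2156*h/47
K(l(-11/13, -2)) + 45716 = -2156*(-3 + 2*(-11/13))/47 + 45716 = -2156*(-3 - 22/13)/47 + 45716 = -2156/47*(-61/13) + 45716 = 131516/611 + 45716 = 28063992/611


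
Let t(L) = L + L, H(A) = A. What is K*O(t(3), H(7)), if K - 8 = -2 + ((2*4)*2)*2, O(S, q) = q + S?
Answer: 494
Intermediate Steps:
t(L) = 2*L
O(S, q) = S + q
K = 38 (K = 8 + (-2 + ((2*4)*2)*2) = 8 + (-2 + (8*2)*2) = 8 + (-2 + 16*2) = 8 + (-2 + 32) = 8 + 30 = 38)
K*O(t(3), H(7)) = 38*(2*3 + 7) = 38*(6 + 7) = 38*13 = 494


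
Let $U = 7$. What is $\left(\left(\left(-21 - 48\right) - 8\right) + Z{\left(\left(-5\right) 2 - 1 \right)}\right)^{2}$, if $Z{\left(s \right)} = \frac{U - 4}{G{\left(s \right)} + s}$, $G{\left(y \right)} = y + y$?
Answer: $\frac{719104}{121} \approx 5943.0$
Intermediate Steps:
$G{\left(y \right)} = 2 y$
$Z{\left(s \right)} = \frac{1}{s}$ ($Z{\left(s \right)} = \frac{7 - 4}{2 s + s} = \frac{3}{3 s} = 3 \frac{1}{3 s} = \frac{1}{s}$)
$\left(\left(\left(-21 - 48\right) - 8\right) + Z{\left(\left(-5\right) 2 - 1 \right)}\right)^{2} = \left(\left(\left(-21 - 48\right) - 8\right) + \frac{1}{\left(-5\right) 2 - 1}\right)^{2} = \left(\left(-69 - 8\right) + \frac{1}{-10 - 1}\right)^{2} = \left(-77 + \frac{1}{-11}\right)^{2} = \left(-77 - \frac{1}{11}\right)^{2} = \left(- \frac{848}{11}\right)^{2} = \frac{719104}{121}$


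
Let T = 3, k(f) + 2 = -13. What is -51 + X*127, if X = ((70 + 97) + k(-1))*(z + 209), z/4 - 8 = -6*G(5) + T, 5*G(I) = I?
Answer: 4420565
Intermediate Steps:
k(f) = -15 (k(f) = -2 - 13 = -15)
G(I) = I/5
z = 20 (z = 32 + 4*(-6*5/5 + 3) = 32 + 4*(-6*1 + 3) = 32 + 4*(-6 + 3) = 32 + 4*(-3) = 32 - 12 = 20)
X = 34808 (X = ((70 + 97) - 15)*(20 + 209) = (167 - 15)*229 = 152*229 = 34808)
-51 + X*127 = -51 + 34808*127 = -51 + 4420616 = 4420565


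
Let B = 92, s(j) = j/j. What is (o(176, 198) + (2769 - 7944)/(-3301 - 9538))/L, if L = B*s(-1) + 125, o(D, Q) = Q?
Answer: 2547297/2786063 ≈ 0.91430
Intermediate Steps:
s(j) = 1
L = 217 (L = 92*1 + 125 = 92 + 125 = 217)
(o(176, 198) + (2769 - 7944)/(-3301 - 9538))/L = (198 + (2769 - 7944)/(-3301 - 9538))/217 = (198 - 5175/(-12839))*(1/217) = (198 - 5175*(-1/12839))*(1/217) = (198 + 5175/12839)*(1/217) = (2547297/12839)*(1/217) = 2547297/2786063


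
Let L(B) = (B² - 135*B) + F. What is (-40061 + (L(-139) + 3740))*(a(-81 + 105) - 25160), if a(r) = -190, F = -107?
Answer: -42030300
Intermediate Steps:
L(B) = -107 + B² - 135*B (L(B) = (B² - 135*B) - 107 = -107 + B² - 135*B)
(-40061 + (L(-139) + 3740))*(a(-81 + 105) - 25160) = (-40061 + ((-107 + (-139)² - 135*(-139)) + 3740))*(-190 - 25160) = (-40061 + ((-107 + 19321 + 18765) + 3740))*(-25350) = (-40061 + (37979 + 3740))*(-25350) = (-40061 + 41719)*(-25350) = 1658*(-25350) = -42030300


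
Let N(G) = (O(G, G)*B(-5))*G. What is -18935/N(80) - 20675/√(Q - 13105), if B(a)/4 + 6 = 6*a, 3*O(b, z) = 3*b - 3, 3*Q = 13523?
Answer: 3787/182016 + 20675*I*√1209/3224 ≈ 0.020806 + 222.98*I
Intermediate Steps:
Q = 13523/3 (Q = (⅓)*13523 = 13523/3 ≈ 4507.7)
O(b, z) = -1 + b (O(b, z) = (3*b - 3)/3 = (-3 + 3*b)/3 = -1 + b)
B(a) = -24 + 24*a (B(a) = -24 + 4*(6*a) = -24 + 24*a)
N(G) = G*(144 - 144*G) (N(G) = ((-1 + G)*(-24 + 24*(-5)))*G = ((-1 + G)*(-24 - 120))*G = ((-1 + G)*(-144))*G = (144 - 144*G)*G = G*(144 - 144*G))
-18935/N(80) - 20675/√(Q - 13105) = -18935*1/(11520*(1 - 1*80)) - 20675/√(13523/3 - 13105) = -18935*1/(11520*(1 - 80)) - 20675*(-I*√1209/3224) = -18935/(144*80*(-79)) - 20675*(-I*√1209/3224) = -18935/(-910080) - (-20675)*I*√1209/3224 = -18935*(-1/910080) + 20675*I*√1209/3224 = 3787/182016 + 20675*I*√1209/3224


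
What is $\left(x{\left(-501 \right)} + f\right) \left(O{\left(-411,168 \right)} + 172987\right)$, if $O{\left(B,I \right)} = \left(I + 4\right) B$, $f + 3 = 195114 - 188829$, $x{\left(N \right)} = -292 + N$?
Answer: $561497255$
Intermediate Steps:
$f = 6282$ ($f = -3 + \left(195114 - 188829\right) = -3 + 6285 = 6282$)
$O{\left(B,I \right)} = B \left(4 + I\right)$ ($O{\left(B,I \right)} = \left(4 + I\right) B = B \left(4 + I\right)$)
$\left(x{\left(-501 \right)} + f\right) \left(O{\left(-411,168 \right)} + 172987\right) = \left(\left(-292 - 501\right) + 6282\right) \left(- 411 \left(4 + 168\right) + 172987\right) = \left(-793 + 6282\right) \left(\left(-411\right) 172 + 172987\right) = 5489 \left(-70692 + 172987\right) = 5489 \cdot 102295 = 561497255$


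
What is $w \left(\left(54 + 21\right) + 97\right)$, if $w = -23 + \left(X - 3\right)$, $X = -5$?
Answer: $-5332$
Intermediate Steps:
$w = -31$ ($w = -23 - 8 = -31$)
$w \left(\left(54 + 21\right) + 97\right) = - 31 \left(\left(54 + 21\right) + 97\right) = - 31 \left(75 + 97\right) = \left(-31\right) 172 = -5332$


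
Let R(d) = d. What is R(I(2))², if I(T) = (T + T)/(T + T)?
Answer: 1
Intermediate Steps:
I(T) = 1 (I(T) = (2*T)/((2*T)) = (2*T)*(1/(2*T)) = 1)
R(I(2))² = 1² = 1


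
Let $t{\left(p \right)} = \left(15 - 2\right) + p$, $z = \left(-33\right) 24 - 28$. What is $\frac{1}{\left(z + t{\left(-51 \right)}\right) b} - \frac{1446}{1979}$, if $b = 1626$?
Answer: $- \frac{2017328147}{2760918732} \approx -0.73067$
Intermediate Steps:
$z = -820$ ($z = -792 - 28 = -820$)
$t{\left(p \right)} = 13 + p$
$\frac{1}{\left(z + t{\left(-51 \right)}\right) b} - \frac{1446}{1979} = \frac{1}{\left(-820 + \left(13 - 51\right)\right) 1626} - \frac{1446}{1979} = \frac{1}{-820 - 38} \cdot \frac{1}{1626} - \frac{1446}{1979} = \frac{1}{-858} \cdot \frac{1}{1626} - \frac{1446}{1979} = \left(- \frac{1}{858}\right) \frac{1}{1626} - \frac{1446}{1979} = - \frac{1}{1395108} - \frac{1446}{1979} = - \frac{2017328147}{2760918732}$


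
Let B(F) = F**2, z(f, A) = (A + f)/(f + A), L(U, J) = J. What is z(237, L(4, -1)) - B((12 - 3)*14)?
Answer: -15875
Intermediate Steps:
z(f, A) = 1 (z(f, A) = (A + f)/(A + f) = 1)
z(237, L(4, -1)) - B((12 - 3)*14) = 1 - ((12 - 3)*14)**2 = 1 - (9*14)**2 = 1 - 1*126**2 = 1 - 1*15876 = 1 - 15876 = -15875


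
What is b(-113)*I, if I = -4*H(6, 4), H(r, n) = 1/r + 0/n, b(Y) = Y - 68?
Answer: 362/3 ≈ 120.67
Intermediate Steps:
b(Y) = -68 + Y
H(r, n) = 1/r (H(r, n) = 1/r + 0 = 1/r)
I = -⅔ (I = -4/6 = -4*⅙ = -⅔ ≈ -0.66667)
b(-113)*I = (-68 - 113)*(-⅔) = -181*(-⅔) = 362/3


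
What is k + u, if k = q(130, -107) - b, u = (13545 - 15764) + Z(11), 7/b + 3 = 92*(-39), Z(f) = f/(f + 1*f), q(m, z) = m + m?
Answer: -2009419/1026 ≈ -1958.5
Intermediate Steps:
q(m, z) = 2*m
Z(f) = ½ (Z(f) = f/(f + f) = f/((2*f)) = f*(1/(2*f)) = ½)
b = -1/513 (b = 7/(-3 + 92*(-39)) = 7/(-3 - 3588) = 7/(-3591) = 7*(-1/3591) = -1/513 ≈ -0.0019493)
u = -4437/2 (u = (13545 - 15764) + ½ = -2219 + ½ = -4437/2 ≈ -2218.5)
k = 133381/513 (k = 2*130 - 1*(-1/513) = 260 + 1/513 = 133381/513 ≈ 260.00)
k + u = 133381/513 - 4437/2 = -2009419/1026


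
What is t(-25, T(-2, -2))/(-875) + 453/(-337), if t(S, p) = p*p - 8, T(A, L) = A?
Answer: -395027/294875 ≈ -1.3396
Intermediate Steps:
t(S, p) = -8 + p² (t(S, p) = p² - 8 = -8 + p²)
t(-25, T(-2, -2))/(-875) + 453/(-337) = (-8 + (-2)²)/(-875) + 453/(-337) = (-8 + 4)*(-1/875) + 453*(-1/337) = -4*(-1/875) - 453/337 = 4/875 - 453/337 = -395027/294875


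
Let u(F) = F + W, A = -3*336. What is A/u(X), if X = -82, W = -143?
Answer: 112/25 ≈ 4.4800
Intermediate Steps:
A = -1008
u(F) = -143 + F (u(F) = F - 143 = -143 + F)
A/u(X) = -1008/(-143 - 82) = -1008/(-225) = -1008*(-1/225) = 112/25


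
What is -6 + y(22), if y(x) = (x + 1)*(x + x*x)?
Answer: 11632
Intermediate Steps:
y(x) = (1 + x)*(x + x²)
-6 + y(22) = -6 + 22*(1 + 22² + 2*22) = -6 + 22*(1 + 484 + 44) = -6 + 22*529 = -6 + 11638 = 11632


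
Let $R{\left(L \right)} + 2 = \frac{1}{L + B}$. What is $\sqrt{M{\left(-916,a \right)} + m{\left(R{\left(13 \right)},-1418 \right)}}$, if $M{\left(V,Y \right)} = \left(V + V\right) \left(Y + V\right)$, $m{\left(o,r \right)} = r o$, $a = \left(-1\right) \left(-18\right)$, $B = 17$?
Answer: $\frac{\sqrt{370783065}}{15} \approx 1283.7$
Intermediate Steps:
$a = 18$
$R{\left(L \right)} = -2 + \frac{1}{17 + L}$ ($R{\left(L \right)} = -2 + \frac{1}{L + 17} = -2 + \frac{1}{17 + L}$)
$m{\left(o,r \right)} = o r$
$M{\left(V,Y \right)} = 2 V \left(V + Y\right)$
$\sqrt{M{\left(-916,a \right)} + m{\left(R{\left(13 \right)},-1418 \right)}} = \sqrt{2 \left(-916\right) \left(-916 + 18\right) + \frac{-33 - 26}{17 + 13} \left(-1418\right)} = \sqrt{2 \left(-916\right) \left(-898\right) + \frac{-33 - 26}{30} \left(-1418\right)} = \sqrt{1645136 + \frac{1}{30} \left(-59\right) \left(-1418\right)} = \sqrt{1645136 - - \frac{41831}{15}} = \sqrt{1645136 + \frac{41831}{15}} = \sqrt{\frac{24718871}{15}} = \frac{\sqrt{370783065}}{15}$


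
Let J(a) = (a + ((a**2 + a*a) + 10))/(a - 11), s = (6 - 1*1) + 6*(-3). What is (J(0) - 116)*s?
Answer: 16718/11 ≈ 1519.8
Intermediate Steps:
s = -13 (s = (6 - 1) - 18 = 5 - 18 = -13)
J(a) = (10 + a + 2*a**2)/(-11 + a) (J(a) = (a + ((a**2 + a**2) + 10))/(-11 + a) = (a + (2*a**2 + 10))/(-11 + a) = (a + (10 + 2*a**2))/(-11 + a) = (10 + a + 2*a**2)/(-11 + a))
(J(0) - 116)*s = ((10 + 0 + 2*0**2)/(-11 + 0) - 116)*(-13) = ((10 + 0 + 2*0)/(-11) - 116)*(-13) = (-(10 + 0 + 0)/11 - 116)*(-13) = (-1/11*10 - 116)*(-13) = (-10/11 - 116)*(-13) = -1286/11*(-13) = 16718/11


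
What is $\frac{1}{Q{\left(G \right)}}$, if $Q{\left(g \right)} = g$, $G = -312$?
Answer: $- \frac{1}{312} \approx -0.0032051$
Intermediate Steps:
$\frac{1}{Q{\left(G \right)}} = \frac{1}{-312} = - \frac{1}{312}$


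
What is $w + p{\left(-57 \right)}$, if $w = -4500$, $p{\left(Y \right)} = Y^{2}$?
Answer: $-1251$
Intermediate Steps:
$w + p{\left(-57 \right)} = -4500 + \left(-57\right)^{2} = -4500 + 3249 = -1251$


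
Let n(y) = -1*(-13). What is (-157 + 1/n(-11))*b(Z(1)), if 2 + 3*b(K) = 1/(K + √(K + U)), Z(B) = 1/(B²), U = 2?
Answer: 1700/13 - 340*√3/13 ≈ 85.469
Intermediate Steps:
n(y) = 13
Z(B) = B⁻²
b(K) = -⅔ + 1/(3*(K + √(2 + K))) (b(K) = -⅔ + 1/(3*(K + √(K + 2))) = -⅔ + 1/(3*(K + √(2 + K))))
(-157 + 1/n(-11))*b(Z(1)) = (-157 + 1/13)*((1 - 2/1² - 2*√(2 + 1⁻²))/(3*(1⁻² + √(2 + 1⁻²)))) = (-157 + 1/13)*((1 - 2*1 - 2*√(2 + 1))/(3*(1 + √(2 + 1)))) = -680*(1 - 2 - 2*√3)/(13*(1 + √3)) = -680*(-1 - 2*√3)/(13*(1 + √3))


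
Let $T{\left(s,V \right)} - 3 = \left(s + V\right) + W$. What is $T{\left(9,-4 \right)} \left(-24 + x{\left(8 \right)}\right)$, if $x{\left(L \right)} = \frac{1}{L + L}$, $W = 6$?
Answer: $- \frac{2681}{8} \approx -335.13$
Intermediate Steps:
$T{\left(s,V \right)} = 9 + V + s$ ($T{\left(s,V \right)} = 3 + \left(\left(s + V\right) + 6\right) = 3 + \left(\left(V + s\right) + 6\right) = 3 + \left(6 + V + s\right) = 9 + V + s$)
$x{\left(L \right)} = \frac{1}{2 L}$
$T{\left(9,-4 \right)} \left(-24 + x{\left(8 \right)}\right) = \left(9 - 4 + 9\right) \left(-24 + \frac{1}{2 \cdot 8}\right) = 14 \left(-24 + \frac{1}{2} \cdot \frac{1}{8}\right) = 14 \left(-24 + \frac{1}{16}\right) = 14 \left(- \frac{383}{16}\right) = - \frac{2681}{8}$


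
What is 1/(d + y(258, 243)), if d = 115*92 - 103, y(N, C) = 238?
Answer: 1/10715 ≈ 9.3327e-5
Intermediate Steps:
d = 10477 (d = 10580 - 103 = 10477)
1/(d + y(258, 243)) = 1/(10477 + 238) = 1/10715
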